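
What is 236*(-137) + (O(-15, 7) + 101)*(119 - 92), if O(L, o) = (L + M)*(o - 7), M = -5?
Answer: -29605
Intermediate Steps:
O(L, o) = (-7 + o)*(-5 + L) (O(L, o) = (L - 5)*(o - 7) = (-5 + L)*(-7 + o) = (-7 + o)*(-5 + L))
236*(-137) + (O(-15, 7) + 101)*(119 - 92) = 236*(-137) + ((35 - 7*(-15) - 5*7 - 15*7) + 101)*(119 - 92) = -32332 + ((35 + 105 - 35 - 105) + 101)*27 = -32332 + (0 + 101)*27 = -32332 + 101*27 = -32332 + 2727 = -29605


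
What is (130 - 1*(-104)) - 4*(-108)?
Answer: 666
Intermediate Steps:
(130 - 1*(-104)) - 4*(-108) = (130 + 104) + 432 = 234 + 432 = 666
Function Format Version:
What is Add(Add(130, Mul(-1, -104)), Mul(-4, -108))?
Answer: 666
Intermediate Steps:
Add(Add(130, Mul(-1, -104)), Mul(-4, -108)) = Add(Add(130, 104), 432) = Add(234, 432) = 666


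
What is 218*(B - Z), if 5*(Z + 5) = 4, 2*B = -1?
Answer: 4033/5 ≈ 806.60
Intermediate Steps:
B = -1/2 (B = (1/2)*(-1) = -1/2 ≈ -0.50000)
Z = -21/5 (Z = -5 + (1/5)*4 = -5 + 4/5 = -21/5 ≈ -4.2000)
218*(B - Z) = 218*(-1/2 - 1*(-21/5)) = 218*(-1/2 + 21/5) = 218*(37/10) = 4033/5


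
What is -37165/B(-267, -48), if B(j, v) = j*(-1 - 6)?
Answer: -37165/1869 ≈ -19.885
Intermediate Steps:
B(j, v) = -7*j (B(j, v) = j*(-7) = -7*j)
-37165/B(-267, -48) = -37165/((-7*(-267))) = -37165/1869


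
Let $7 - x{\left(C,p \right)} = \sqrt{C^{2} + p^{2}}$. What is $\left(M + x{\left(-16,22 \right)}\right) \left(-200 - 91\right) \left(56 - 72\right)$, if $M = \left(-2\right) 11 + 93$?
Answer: $363168 - 9312 \sqrt{185} \approx 2.3651 \cdot 10^{5}$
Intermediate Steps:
$x{\left(C,p \right)} = 7 - \sqrt{C^{2} + p^{2}}$
$M = 71$ ($M = -22 + 93 = 71$)
$\left(M + x{\left(-16,22 \right)}\right) \left(-200 - 91\right) \left(56 - 72\right) = \left(71 + \left(7 - \sqrt{\left(-16\right)^{2} + 22^{2}}\right)\right) \left(-200 - 91\right) \left(56 - 72\right) = \left(71 + \left(7 - \sqrt{256 + 484}\right)\right) \left(\left(-291\right) \left(-16\right)\right) = \left(71 + \left(7 - \sqrt{740}\right)\right) 4656 = \left(71 + \left(7 - 2 \sqrt{185}\right)\right) 4656 = \left(78 - 2 \sqrt{185}\right) 4656 = 363168 - 9312 \sqrt{185}$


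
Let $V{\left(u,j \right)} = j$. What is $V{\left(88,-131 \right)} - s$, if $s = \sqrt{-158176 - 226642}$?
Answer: $-131 - i \sqrt{384818} \approx -131.0 - 620.34 i$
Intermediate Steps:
$s = i \sqrt{384818}$ ($s = \sqrt{-384818} = i \sqrt{384818} \approx 620.34 i$)
$V{\left(88,-131 \right)} - s = -131 - i \sqrt{384818}$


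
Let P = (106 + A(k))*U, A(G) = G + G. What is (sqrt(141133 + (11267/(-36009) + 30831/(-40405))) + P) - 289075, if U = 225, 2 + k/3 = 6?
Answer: -259825 + 17*sqrt(114862232725891381295)/484981215 ≈ -2.5945e+5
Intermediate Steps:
k = 12 (k = -6 + 3*6 = -6 + 18 = 12)
A(G) = 2*G
P = 29250 (P = (106 + 2*12)*225 = (106 + 24)*225 = 130*225 = 29250)
(sqrt(141133 + (11267/(-36009) + 30831/(-40405))) + P) - 289075 = (sqrt(141133 + (11267/(-36009) + 30831/(-40405))) + 29250) - 289075 = (sqrt(141133 + (11267*(-1/36009) + 30831*(-1/40405))) + 29250) - 289075 = (sqrt(141133 + (-11267/36009 - 30831/40405)) + 29250) - 289075 = (sqrt(141133 - 1565436614/1454943645) + 29250) - 289075 = (sqrt(205338996013171/1454943645) + 29250) - 289075 = (17*sqrt(114862232725891381295)/484981215 + 29250) - 289075 = (29250 + 17*sqrt(114862232725891381295)/484981215) - 289075 = -259825 + 17*sqrt(114862232725891381295)/484981215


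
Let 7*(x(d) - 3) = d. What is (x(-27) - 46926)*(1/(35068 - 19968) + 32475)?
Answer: -40270370527122/26425 ≈ -1.5239e+9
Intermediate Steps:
x(d) = 3 + d/7
(x(-27) - 46926)*(1/(35068 - 19968) + 32475) = ((3 + (⅐)*(-27)) - 46926)*(1/(35068 - 19968) + 32475) = ((3 - 27/7) - 46926)*(1/15100 + 32475) = (-6/7 - 46926)*(1/15100 + 32475) = -328488/7*490372501/15100 = -40270370527122/26425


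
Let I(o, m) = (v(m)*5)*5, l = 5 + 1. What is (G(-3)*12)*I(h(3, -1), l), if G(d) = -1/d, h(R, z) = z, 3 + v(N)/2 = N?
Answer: 600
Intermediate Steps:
v(N) = -6 + 2*N
l = 6
I(o, m) = -150 + 50*m (I(o, m) = ((-6 + 2*m)*5)*5 = (-30 + 10*m)*5 = -150 + 50*m)
(G(-3)*12)*I(h(3, -1), l) = (-1/(-3)*12)*(-150 + 50*6) = (-1*(-⅓)*12)*(-150 + 300) = ((⅓)*12)*150 = 4*150 = 600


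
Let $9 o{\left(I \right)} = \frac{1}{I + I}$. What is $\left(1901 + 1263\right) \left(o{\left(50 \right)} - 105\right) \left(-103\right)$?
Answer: $\frac{7699117027}{225} \approx 3.4218 \cdot 10^{7}$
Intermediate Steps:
$o{\left(I \right)} = \frac{1}{18 I}$ ($o{\left(I \right)} = \frac{1}{9 \left(I + I\right)} = \frac{1}{9 \cdot 2 I} = \frac{\frac{1}{2} \frac{1}{I}}{9} = \frac{1}{18 I}$)
$\left(1901 + 1263\right) \left(o{\left(50 \right)} - 105\right) \left(-103\right) = \left(1901 + 1263\right) \left(\frac{1}{18 \cdot 50} - 105\right) \left(-103\right) = 3164 \left(\frac{1}{18} \cdot \frac{1}{50} - 105\right) \left(-103\right) = 3164 \left(\frac{1}{900} - 105\right) \left(-103\right) = 3164 \left(- \frac{94499}{900}\right) \left(-103\right) = \left(- \frac{74748709}{225}\right) \left(-103\right) = \frac{7699117027}{225}$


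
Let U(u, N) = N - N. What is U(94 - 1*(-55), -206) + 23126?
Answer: 23126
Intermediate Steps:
U(u, N) = 0
U(94 - 1*(-55), -206) + 23126 = 0 + 23126 = 23126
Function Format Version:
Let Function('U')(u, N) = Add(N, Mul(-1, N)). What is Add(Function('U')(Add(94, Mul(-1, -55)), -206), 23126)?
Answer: 23126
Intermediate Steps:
Function('U')(u, N) = 0
Add(Function('U')(Add(94, Mul(-1, -55)), -206), 23126) = Add(0, 23126) = 23126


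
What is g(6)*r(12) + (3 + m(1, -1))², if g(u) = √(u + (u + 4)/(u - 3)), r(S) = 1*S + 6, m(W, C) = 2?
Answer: 25 + 12*√21 ≈ 79.991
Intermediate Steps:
r(S) = 6 + S (r(S) = S + 6 = 6 + S)
g(u) = √(u + (4 + u)/(-3 + u))
g(6)*r(12) + (3 + m(1, -1))² = √((4 + 6 + 6*(-3 + 6))/(-3 + 6))*(6 + 12) + (3 + 2)² = √((4 + 6 + 6*3)/3)*18 + 5² = √((4 + 6 + 18)/3)*18 + 25 = √((⅓)*28)*18 + 25 = √(28/3)*18 + 25 = (2*√21/3)*18 + 25 = 12*√21 + 25 = 25 + 12*√21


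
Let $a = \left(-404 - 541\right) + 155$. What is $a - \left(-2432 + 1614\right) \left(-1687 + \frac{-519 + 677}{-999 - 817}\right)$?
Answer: $- \frac{626895535}{454} \approx -1.3808 \cdot 10^{6}$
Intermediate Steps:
$a = -790$ ($a = -945 + 155 = -790$)
$a - \left(-2432 + 1614\right) \left(-1687 + \frac{-519 + 677}{-999 - 817}\right) = -790 - \left(-2432 + 1614\right) \left(-1687 + \frac{-519 + 677}{-999 - 817}\right) = -790 - - 818 \left(-1687 + \frac{158}{-1816}\right) = -790 - - 818 \left(-1687 + 158 \left(- \frac{1}{1816}\right)\right) = -790 - - 818 \left(-1687 - \frac{79}{908}\right) = -790 - \left(-818\right) \left(- \frac{1531875}{908}\right) = -790 - \frac{626536875}{454} = - \frac{626895535}{454}$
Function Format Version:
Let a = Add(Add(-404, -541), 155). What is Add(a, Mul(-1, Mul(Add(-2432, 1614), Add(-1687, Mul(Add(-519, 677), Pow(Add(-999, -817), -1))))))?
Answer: Rational(-626895535, 454) ≈ -1.3808e+6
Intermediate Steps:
a = -790 (a = Add(-945, 155) = -790)
Add(a, Mul(-1, Mul(Add(-2432, 1614), Add(-1687, Mul(Add(-519, 677), Pow(Add(-999, -817), -1)))))) = Add(-790, Mul(-1, Mul(Add(-2432, 1614), Add(-1687, Mul(Add(-519, 677), Pow(Add(-999, -817), -1)))))) = Add(-790, Mul(-1, Mul(-818, Add(-1687, Mul(158, Pow(-1816, -1)))))) = Add(-790, Mul(-1, Mul(-818, Add(-1687, Mul(158, Rational(-1, 1816)))))) = Add(-790, Mul(-1, Mul(-818, Add(-1687, Rational(-79, 908))))) = Add(-790, Mul(-1, Mul(-818, Rational(-1531875, 908)))) = Add(-790, Mul(-1, Rational(626536875, 454))) = Add(-790, Rational(-626536875, 454)) = Rational(-626895535, 454)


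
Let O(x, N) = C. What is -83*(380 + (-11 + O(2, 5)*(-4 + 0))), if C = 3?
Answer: -29631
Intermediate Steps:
O(x, N) = 3
-83*(380 + (-11 + O(2, 5)*(-4 + 0))) = -83*(380 + (-11 + 3*(-4 + 0))) = -83*(380 + (-11 + 3*(-4))) = -83*(380 + (-11 - 12)) = -83*(380 - 23) = -83*357 = -29631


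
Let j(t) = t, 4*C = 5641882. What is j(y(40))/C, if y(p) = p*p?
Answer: 3200/2820941 ≈ 0.0011344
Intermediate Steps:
C = 2820941/2 (C = (¼)*5641882 = 2820941/2 ≈ 1.4105e+6)
y(p) = p²
j(y(40))/C = 40²/(2820941/2) = 1600*(2/2820941) = 3200/2820941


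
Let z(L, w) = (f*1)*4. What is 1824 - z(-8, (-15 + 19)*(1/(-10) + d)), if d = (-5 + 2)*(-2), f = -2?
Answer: 1832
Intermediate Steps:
d = 6 (d = -3*(-2) = 6)
z(L, w) = -8 (z(L, w) = -2*1*4 = -2*4 = -8)
1824 - z(-8, (-15 + 19)*(1/(-10) + d)) = 1824 - 1*(-8) = 1824 + 8 = 1832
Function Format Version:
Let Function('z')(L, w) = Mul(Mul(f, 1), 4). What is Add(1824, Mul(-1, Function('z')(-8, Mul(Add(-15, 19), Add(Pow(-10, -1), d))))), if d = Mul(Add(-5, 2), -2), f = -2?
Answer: 1832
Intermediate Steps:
d = 6 (d = Mul(-3, -2) = 6)
Function('z')(L, w) = -8 (Function('z')(L, w) = Mul(Mul(-2, 1), 4) = Mul(-2, 4) = -8)
Add(1824, Mul(-1, Function('z')(-8, Mul(Add(-15, 19), Add(Pow(-10, -1), d))))) = Add(1824, Mul(-1, -8)) = Add(1824, 8) = 1832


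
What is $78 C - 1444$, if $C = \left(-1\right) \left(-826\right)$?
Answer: $62984$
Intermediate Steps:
$C = 826$
$78 C - 1444 = 78 \cdot 826 - 1444 = 64428 - 1444 = 62984$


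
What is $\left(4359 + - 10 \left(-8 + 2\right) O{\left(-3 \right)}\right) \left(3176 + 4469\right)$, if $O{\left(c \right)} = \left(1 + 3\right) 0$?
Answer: $33324555$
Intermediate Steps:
$O{\left(c \right)} = 0$ ($O{\left(c \right)} = 4 \cdot 0 = 0$)
$\left(4359 + - 10 \left(-8 + 2\right) O{\left(-3 \right)}\right) \left(3176 + 4469\right) = \left(4359 + - 10 \left(-8 + 2\right) 0\right) \left(3176 + 4469\right) = \left(4359 + \left(-10\right) \left(-6\right) 0\right) 7645 = \left(4359 + 60 \cdot 0\right) 7645 = \left(4359 + 0\right) 7645 = 4359 \cdot 7645 = 33324555$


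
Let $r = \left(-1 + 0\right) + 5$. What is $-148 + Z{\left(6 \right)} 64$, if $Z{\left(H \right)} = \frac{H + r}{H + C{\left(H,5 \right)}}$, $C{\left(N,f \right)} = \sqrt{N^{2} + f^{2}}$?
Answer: $- \frac{1508}{5} + \frac{128 \sqrt{61}}{5} \approx -101.66$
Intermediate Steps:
$r = 4$ ($r = -1 + 5 = 4$)
$Z{\left(H \right)} = \frac{4 + H}{H + \sqrt{25 + H^{2}}}$ ($Z{\left(H \right)} = \frac{H + 4}{H + \sqrt{H^{2} + 5^{2}}} = \frac{4 + H}{H + \sqrt{H^{2} + 25}} = \frac{4 + H}{H + \sqrt{25 + H^{2}}}$)
$-148 + Z{\left(6 \right)} 64 = -148 + \frac{4 + 6}{6 + \sqrt{25 + 6^{2}}} \cdot 64 = -148 + \frac{1}{6 + \sqrt{25 + 36}} \cdot 10 \cdot 64 = -148 + \frac{1}{6 + \sqrt{61}} \cdot 10 \cdot 64 = -148 + \frac{10}{6 + \sqrt{61}} \cdot 64 = -148 + \frac{640}{6 + \sqrt{61}}$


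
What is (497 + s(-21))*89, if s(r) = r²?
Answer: 83482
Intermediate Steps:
(497 + s(-21))*89 = (497 + (-21)²)*89 = (497 + 441)*89 = 938*89 = 83482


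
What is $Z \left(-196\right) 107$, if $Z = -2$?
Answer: $41944$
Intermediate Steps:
$Z \left(-196\right) 107 = \left(-2\right) \left(-196\right) 107 = 392 \cdot 107 = 41944$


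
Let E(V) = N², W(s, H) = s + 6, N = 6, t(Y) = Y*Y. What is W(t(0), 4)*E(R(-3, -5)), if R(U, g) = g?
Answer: 216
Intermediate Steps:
t(Y) = Y²
W(s, H) = 6 + s
E(V) = 36 (E(V) = 6² = 36)
W(t(0), 4)*E(R(-3, -5)) = (6 + 0²)*36 = (6 + 0)*36 = 6*36 = 216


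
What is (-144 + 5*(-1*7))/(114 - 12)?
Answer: -179/102 ≈ -1.7549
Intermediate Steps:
(-144 + 5*(-1*7))/(114 - 12) = (-144 + 5*(-7))/102 = (-144 - 35)*(1/102) = -179*1/102 = -179/102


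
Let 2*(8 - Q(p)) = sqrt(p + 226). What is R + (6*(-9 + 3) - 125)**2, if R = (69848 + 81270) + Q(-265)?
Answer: 177047 - I*sqrt(39)/2 ≈ 1.7705e+5 - 3.1225*I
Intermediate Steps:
Q(p) = 8 - sqrt(226 + p)/2 (Q(p) = 8 - sqrt(p + 226)/2 = 8 - sqrt(226 + p)/2)
R = 151126 - I*sqrt(39)/2 (R = (69848 + 81270) + (8 - sqrt(226 - 265)/2) = 151118 + (8 - I*sqrt(39)/2) = 151126 - I*sqrt(39)/2 ≈ 1.5113e+5 - 3.1225*I)
R + (6*(-9 + 3) - 125)**2 = (151126 - I*sqrt(39)/2) + (6*(-9 + 3) - 125)**2 = (151126 - I*sqrt(39)/2) + (6*(-6) - 125)**2 = (151126 - I*sqrt(39)/2) + (-36 - 125)**2 = (151126 - I*sqrt(39)/2) + (-161)**2 = (151126 - I*sqrt(39)/2) + 25921 = 177047 - I*sqrt(39)/2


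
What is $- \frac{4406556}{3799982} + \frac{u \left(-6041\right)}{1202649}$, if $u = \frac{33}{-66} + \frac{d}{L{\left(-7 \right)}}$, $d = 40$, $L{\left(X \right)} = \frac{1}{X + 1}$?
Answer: $\frac{31614797381}{652863507474} \approx 0.048425$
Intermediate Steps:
$L{\left(X \right)} = \frac{1}{1 + X}$
$u = - \frac{481}{2}$ ($u = \frac{33}{-66} + \frac{40}{\frac{1}{1 - 7}} = 33 \left(- \frac{1}{66}\right) + \frac{40}{\frac{1}{-6}} = - \frac{1}{2} + \frac{40}{- \frac{1}{6}} = - \frac{1}{2} + 40 \left(-6\right) = - \frac{1}{2} - 240 = - \frac{481}{2} \approx -240.5$)
$- \frac{4406556}{3799982} + \frac{u \left(-6041\right)}{1202649} = - \frac{4406556}{3799982} + \frac{\left(- \frac{481}{2}\right) \left(-6041\right)}{1202649} = \left(-4406556\right) \frac{1}{3799982} + \frac{2905721}{2} \cdot \frac{1}{1202649} = - \frac{2203278}{1899991} + \frac{415103}{343614} = \frac{31614797381}{652863507474}$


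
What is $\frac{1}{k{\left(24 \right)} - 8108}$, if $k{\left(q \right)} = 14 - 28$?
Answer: $- \frac{1}{8122} \approx -0.00012312$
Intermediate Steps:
$k{\left(q \right)} = -14$ ($k{\left(q \right)} = 14 - 28 = -14$)
$\frac{1}{k{\left(24 \right)} - 8108} = \frac{1}{-14 - 8108} = \frac{1}{-8122} = - \frac{1}{8122}$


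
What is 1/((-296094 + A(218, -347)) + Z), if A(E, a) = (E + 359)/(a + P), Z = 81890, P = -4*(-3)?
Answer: -335/71758917 ≈ -4.6684e-6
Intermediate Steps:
P = 12
A(E, a) = (359 + E)/(12 + a) (A(E, a) = (E + 359)/(a + 12) = (359 + E)/(12 + a))
1/((-296094 + A(218, -347)) + Z) = 1/((-296094 + (359 + 218)/(12 - 347)) + 81890) = 1/((-296094 + 577/(-335)) + 81890) = 1/((-296094 - 1/335*577) + 81890) = 1/((-296094 - 577/335) + 81890) = 1/(-99192067/335 + 81890) = 1/(-71758917/335) = -335/71758917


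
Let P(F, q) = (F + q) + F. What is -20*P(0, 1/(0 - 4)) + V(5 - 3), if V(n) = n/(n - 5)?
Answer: 13/3 ≈ 4.3333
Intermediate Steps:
P(F, q) = q + 2*F
V(n) = n/(-5 + n)
-20*P(0, 1/(0 - 4)) + V(5 - 3) = -20*(1/(0 - 4) + 2*0) + (5 - 3)/(-5 + (5 - 3)) = -20*(1/(-4) + 0) + 2/(-5 + 2) = -20*(-1/4 + 0) + 2/(-3) = -20*(-1/4) + 2*(-1/3) = 5 - 2/3 = 13/3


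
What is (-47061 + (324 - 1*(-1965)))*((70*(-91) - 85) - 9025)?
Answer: 693070560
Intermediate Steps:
(-47061 + (324 - 1*(-1965)))*((70*(-91) - 85) - 9025) = (-47061 + (324 + 1965))*((-6370 - 85) - 9025) = (-47061 + 2289)*(-6455 - 9025) = -44772*(-15480) = 693070560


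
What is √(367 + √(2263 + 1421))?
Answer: √(367 + 2*√921) ≈ 20.681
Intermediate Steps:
√(367 + √(2263 + 1421)) = √(367 + √3684) = √(367 + 2*√921)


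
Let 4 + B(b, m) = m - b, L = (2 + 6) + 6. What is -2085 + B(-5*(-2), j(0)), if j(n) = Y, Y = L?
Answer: -2085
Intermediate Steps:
L = 14 (L = 8 + 6 = 14)
Y = 14
j(n) = 14
B(b, m) = -4 + m - b (B(b, m) = -4 + (m - b) = -4 + m - b)
-2085 + B(-5*(-2), j(0)) = -2085 + (-4 + 14 - (-5)*(-2)) = -2085 + (-4 + 14 - 1*10) = -2085 + (-4 + 14 - 10) = -2085 + 0 = -2085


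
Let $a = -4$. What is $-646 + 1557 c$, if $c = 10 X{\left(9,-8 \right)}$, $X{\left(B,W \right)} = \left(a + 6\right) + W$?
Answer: $-94066$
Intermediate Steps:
$X{\left(B,W \right)} = 2 + W$ ($X{\left(B,W \right)} = \left(-4 + 6\right) + W = 2 + W$)
$c = -60$ ($c = 10 \left(2 - 8\right) = 10 \left(-6\right) = -60$)
$-646 + 1557 c = -646 + 1557 \left(-60\right) = -646 - 93420 = -94066$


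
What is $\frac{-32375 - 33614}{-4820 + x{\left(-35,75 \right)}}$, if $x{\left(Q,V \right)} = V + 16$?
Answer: $\frac{65989}{4729} \approx 13.954$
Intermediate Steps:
$x{\left(Q,V \right)} = 16 + V$
$\frac{-32375 - 33614}{-4820 + x{\left(-35,75 \right)}} = \frac{-32375 - 33614}{-4820 + \left(16 + 75\right)} = - \frac{65989}{-4820 + 91} = - \frac{65989}{-4729} = \left(-65989\right) \left(- \frac{1}{4729}\right) = \frac{65989}{4729}$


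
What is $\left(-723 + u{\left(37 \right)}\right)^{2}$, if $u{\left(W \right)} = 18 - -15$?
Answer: $476100$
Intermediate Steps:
$u{\left(W \right)} = 33$ ($u{\left(W \right)} = 18 + 15 = 33$)
$\left(-723 + u{\left(37 \right)}\right)^{2} = \left(-723 + 33\right)^{2} = \left(-690\right)^{2} = 476100$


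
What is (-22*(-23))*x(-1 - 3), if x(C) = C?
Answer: -2024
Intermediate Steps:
(-22*(-23))*x(-1 - 3) = (-22*(-23))*(-1 - 3) = 506*(-4) = -2024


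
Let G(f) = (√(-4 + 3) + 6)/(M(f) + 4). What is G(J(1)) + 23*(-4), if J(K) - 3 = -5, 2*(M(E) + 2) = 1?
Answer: -448/5 + 2*I/5 ≈ -89.6 + 0.4*I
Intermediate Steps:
M(E) = -3/2 (M(E) = -2 + (½)*1 = -2 + ½ = -3/2)
J(K) = -2 (J(K) = 3 - 5 = -2)
G(f) = 12/5 + 2*I/5 (G(f) = (√(-4 + 3) + 6)/(-3/2 + 4) = (√(-1) + 6)/(5/2) = (I + 6)*(⅖) = (6 + I)*(⅖) = 12/5 + 2*I/5)
G(J(1)) + 23*(-4) = (12/5 + 2*I/5) + 23*(-4) = (12/5 + 2*I/5) - 92 = -448/5 + 2*I/5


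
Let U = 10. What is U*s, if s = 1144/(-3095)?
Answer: -2288/619 ≈ -3.6963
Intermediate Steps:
s = -1144/3095 (s = 1144*(-1/3095) = -1144/3095 ≈ -0.36963)
U*s = 10*(-1144/3095) = -2288/619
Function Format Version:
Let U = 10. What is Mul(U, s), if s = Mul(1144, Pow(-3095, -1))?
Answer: Rational(-2288, 619) ≈ -3.6963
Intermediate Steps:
s = Rational(-1144, 3095) (s = Mul(1144, Rational(-1, 3095)) = Rational(-1144, 3095) ≈ -0.36963)
Mul(U, s) = Mul(10, Rational(-1144, 3095)) = Rational(-2288, 619)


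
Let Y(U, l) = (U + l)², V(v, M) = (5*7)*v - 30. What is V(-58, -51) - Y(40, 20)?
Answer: -5660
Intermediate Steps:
V(v, M) = -30 + 35*v (V(v, M) = 35*v - 30 = -30 + 35*v)
V(-58, -51) - Y(40, 20) = (-30 + 35*(-58)) - (40 + 20)² = (-30 - 2030) - 1*60² = -2060 - 1*3600 = -2060 - 3600 = -5660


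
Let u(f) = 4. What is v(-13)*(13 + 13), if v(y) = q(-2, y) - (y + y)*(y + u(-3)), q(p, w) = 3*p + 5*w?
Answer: -7930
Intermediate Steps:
v(y) = -6 + 5*y - 2*y*(4 + y) (v(y) = (3*(-2) + 5*y) - (y + y)*(y + 4) = (-6 + 5*y) - 2*y*(4 + y) = -6 + 5*y - 2*y*(4 + y))
v(-13)*(13 + 13) = (-6 - 3*(-13) - 2*(-13)²)*(13 + 13) = (-6 + 39 - 2*169)*26 = (-6 + 39 - 338)*26 = -305*26 = -7930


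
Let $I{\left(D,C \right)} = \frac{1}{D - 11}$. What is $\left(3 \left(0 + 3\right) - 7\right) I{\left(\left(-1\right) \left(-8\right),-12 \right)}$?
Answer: $- \frac{2}{3} \approx -0.66667$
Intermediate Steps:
$I{\left(D,C \right)} = \frac{1}{-11 + D}$
$\left(3 \left(0 + 3\right) - 7\right) I{\left(\left(-1\right) \left(-8\right),-12 \right)} = \frac{3 \left(0 + 3\right) - 7}{-11 - -8} = \frac{3 \cdot 3 - 7}{-11 + 8} = \frac{9 - 7}{-3} = 2 \left(- \frac{1}{3}\right) = - \frac{2}{3}$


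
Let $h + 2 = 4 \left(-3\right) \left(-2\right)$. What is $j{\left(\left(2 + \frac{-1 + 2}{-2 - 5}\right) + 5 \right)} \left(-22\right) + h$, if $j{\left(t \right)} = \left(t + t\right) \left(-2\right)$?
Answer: $\frac{4378}{7} \approx 625.43$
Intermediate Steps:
$j{\left(t \right)} = - 4 t$ ($j{\left(t \right)} = 2 t \left(-2\right) = - 4 t$)
$h = 22$ ($h = -2 + 4 \left(-3\right) \left(-2\right) = -2 - -24 = -2 + 24 = 22$)
$j{\left(\left(2 + \frac{-1 + 2}{-2 - 5}\right) + 5 \right)} \left(-22\right) + h = - 4 \left(\left(2 + \frac{-1 + 2}{-2 - 5}\right) + 5\right) \left(-22\right) + 22 = - 4 \left(\left(2 + 1 \frac{1}{-7}\right) + 5\right) \left(-22\right) + 22 = - 4 \left(\left(2 + 1 \left(- \frac{1}{7}\right)\right) + 5\right) \left(-22\right) + 22 = - 4 \left(\left(2 - \frac{1}{7}\right) + 5\right) \left(-22\right) + 22 = - 4 \left(\frac{13}{7} + 5\right) \left(-22\right) + 22 = \left(-4\right) \frac{48}{7} \left(-22\right) + 22 = \left(- \frac{192}{7}\right) \left(-22\right) + 22 = \frac{4224}{7} + 22 = \frac{4378}{7}$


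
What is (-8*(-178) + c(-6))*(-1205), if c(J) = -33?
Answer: -1676155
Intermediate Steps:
(-8*(-178) + c(-6))*(-1205) = (-8*(-178) - 33)*(-1205) = (1424 - 33)*(-1205) = 1391*(-1205) = -1676155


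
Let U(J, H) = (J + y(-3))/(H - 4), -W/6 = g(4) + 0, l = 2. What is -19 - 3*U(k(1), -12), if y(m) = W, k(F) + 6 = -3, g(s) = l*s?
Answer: -475/16 ≈ -29.688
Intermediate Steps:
g(s) = 2*s
k(F) = -9 (k(F) = -6 - 3 = -9)
W = -48 (W = -6*(2*4 + 0) = -6*(8 + 0) = -6*8 = -48)
y(m) = -48
U(J, H) = (-48 + J)/(-4 + H) (U(J, H) = (J - 48)/(H - 4) = (-48 + J)/(-4 + H))
-19 - 3*U(k(1), -12) = -19 - 3*(-48 - 9)/(-4 - 12) = -19 - 3*(-57)/(-16) = -19 - (-3)*(-57)/16 = -19 - 3*57/16 = -19 - 171/16 = -475/16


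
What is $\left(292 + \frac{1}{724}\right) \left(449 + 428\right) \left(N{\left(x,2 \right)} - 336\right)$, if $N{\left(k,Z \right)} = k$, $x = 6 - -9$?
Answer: $- \frac{59515227453}{724} \approx -8.2203 \cdot 10^{7}$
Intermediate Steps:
$x = 15$ ($x = 6 + 9 = 15$)
$\left(292 + \frac{1}{724}\right) \left(449 + 428\right) \left(N{\left(x,2 \right)} - 336\right) = \left(292 + \frac{1}{724}\right) \left(449 + 428\right) \left(15 - 336\right) = \left(292 + \frac{1}{724}\right) 877 \left(-321\right) = \frac{211409}{724} \left(-281517\right) = - \frac{59515227453}{724}$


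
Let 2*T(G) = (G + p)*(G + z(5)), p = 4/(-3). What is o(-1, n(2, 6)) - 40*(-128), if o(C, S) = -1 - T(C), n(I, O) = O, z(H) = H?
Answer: 15371/3 ≈ 5123.7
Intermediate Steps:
p = -4/3 (p = 4*(-⅓) = -4/3 ≈ -1.3333)
T(G) = (5 + G)*(-4/3 + G)/2 (T(G) = ((G - 4/3)*(G + 5))/2 = ((-4/3 + G)*(5 + G))/2 = ((5 + G)*(-4/3 + G))/2 = (5 + G)*(-4/3 + G)/2)
o(C, S) = 7/3 - 11*C/6 - C²/2 (o(C, S) = -1 - (-10/3 + C²/2 + 11*C/6) = -1 + (10/3 - 11*C/6 - C²/2) = 7/3 - 11*C/6 - C²/2)
o(-1, n(2, 6)) - 40*(-128) = (7/3 - 11/6*(-1) - ½*(-1)²) - 40*(-128) = (7/3 + 11/6 - ½*1) + 5120 = (7/3 + 11/6 - ½) + 5120 = 11/3 + 5120 = 15371/3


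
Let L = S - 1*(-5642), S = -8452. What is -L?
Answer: 2810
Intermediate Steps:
L = -2810 (L = -8452 - 1*(-5642) = -8452 + 5642 = -2810)
-L = -1*(-2810) = 2810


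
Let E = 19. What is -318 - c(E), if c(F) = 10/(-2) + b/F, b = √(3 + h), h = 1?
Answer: -5949/19 ≈ -313.11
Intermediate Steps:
b = 2 (b = √(3 + 1) = √4 = 2)
c(F) = -5 + 2/F (c(F) = 10/(-2) + 2/F = 10*(-½) + 2/F = -5 + 2/F)
-318 - c(E) = -318 - (-5 + 2/19) = -318 - 1*(-93/19) = -318 + 93/19 = -5949/19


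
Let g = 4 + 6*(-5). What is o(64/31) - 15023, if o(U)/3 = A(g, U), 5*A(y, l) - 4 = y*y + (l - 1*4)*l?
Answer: -14047319/961 ≈ -14617.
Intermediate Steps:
g = -26 (g = 4 - 30 = -26)
A(y, l) = ⅘ + y²/5 + l*(-4 + l)/5 (A(y, l) = ⅘ + (y*y + (l - 1*4)*l)/5 = ⅘ + (y² + (l - 4)*l)/5 = ⅘ + (y² + (-4 + l)*l)/5 = ⅘ + (y² + l*(-4 + l))/5 = ⅘ + (y²/5 + l*(-4 + l)/5) = ⅘ + y²/5 + l*(-4 + l)/5)
o(U) = 408 - 12*U/5 + 3*U²/5 (o(U) = 3*(⅘ - 4*U/5 + U²/5 + (⅕)*(-26)²) = 3*(⅘ - 4*U/5 + U²/5 + (⅕)*676) = 3*(⅘ - 4*U/5 + U²/5 + 676/5) = 3*(136 - 4*U/5 + U²/5) = 408 - 12*U/5 + 3*U²/5)
o(64/31) - 15023 = (408 - 768/(5*31) + 3*(64/31)²/5) - 15023 = (408 - 768/(5*31) + 3*(64*(1/31))²/5) - 15023 = (408 - 12/5*64/31 + 3*(64/31)²/5) - 15023 = (408 - 768/155 + (⅗)*(4096/961)) - 15023 = (408 - 768/155 + 12288/4805) - 15023 = 389784/961 - 15023 = -14047319/961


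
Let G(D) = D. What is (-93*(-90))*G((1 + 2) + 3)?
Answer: 50220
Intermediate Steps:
(-93*(-90))*G((1 + 2) + 3) = (-93*(-90))*((1 + 2) + 3) = 8370*(3 + 3) = 8370*6 = 50220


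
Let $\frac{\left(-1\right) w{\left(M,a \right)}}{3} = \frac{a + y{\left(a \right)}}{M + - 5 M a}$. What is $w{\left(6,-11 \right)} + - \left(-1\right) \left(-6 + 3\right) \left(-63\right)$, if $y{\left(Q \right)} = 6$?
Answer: $\frac{21173}{112} \approx 189.04$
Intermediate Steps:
$w{\left(M,a \right)} = - \frac{3 \left(6 + a\right)}{M - 5 M a}$ ($w{\left(M,a \right)} = - 3 \frac{a + 6}{M + - 5 M a} = - 3 \frac{6 + a}{M - 5 M a} = - \frac{3 \left(6 + a\right)}{M - 5 M a}$)
$w{\left(6,-11 \right)} + - \left(-1\right) \left(-6 + 3\right) \left(-63\right) = \frac{3 \left(6 - 11\right)}{6 \left(-1 + 5 \left(-11\right)\right)} + - \left(-1\right) \left(-6 + 3\right) \left(-63\right) = 3 \cdot \frac{1}{6} \frac{1}{-1 - 55} \left(-5\right) + - \left(-1\right) \left(-3\right) \left(-63\right) = 3 \cdot \frac{1}{6} \frac{1}{-56} \left(-5\right) + \left(-1\right) 3 \left(-63\right) = 3 \cdot \frac{1}{6} \left(- \frac{1}{56}\right) \left(-5\right) - -189 = \frac{5}{112} + 189 = \frac{21173}{112}$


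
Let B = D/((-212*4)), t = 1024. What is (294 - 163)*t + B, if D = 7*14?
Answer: 56877007/424 ≈ 1.3414e+5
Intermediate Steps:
D = 98
B = -49/424 (B = 98/((-212*4)) = 98/(-848) = 98*(-1/848) = -49/424 ≈ -0.11557)
(294 - 163)*t + B = (294 - 163)*1024 - 49/424 = 131*1024 - 49/424 = 134144 - 49/424 = 56877007/424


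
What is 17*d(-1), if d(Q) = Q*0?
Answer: 0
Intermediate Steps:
d(Q) = 0
17*d(-1) = 17*0 = 0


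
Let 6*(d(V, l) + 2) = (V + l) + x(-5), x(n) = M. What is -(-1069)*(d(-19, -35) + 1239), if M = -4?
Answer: 3936058/3 ≈ 1.3120e+6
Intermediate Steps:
x(n) = -4
d(V, l) = -8/3 + V/6 + l/6 (d(V, l) = -2 + ((V + l) - 4)/6 = -2 + (-4 + V + l)/6 = -2 + (-⅔ + V/6 + l/6) = -8/3 + V/6 + l/6)
-(-1069)*(d(-19, -35) + 1239) = -(-1069)*((-8/3 + (⅙)*(-19) + (⅙)*(-35)) + 1239) = -(-1069)*((-8/3 - 19/6 - 35/6) + 1239) = -(-1069)*(-35/3 + 1239) = -(-1069)*3682/3 = -1*(-3936058/3) = 3936058/3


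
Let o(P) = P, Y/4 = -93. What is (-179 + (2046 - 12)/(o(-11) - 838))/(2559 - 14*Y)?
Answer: -51335/2198061 ≈ -0.023355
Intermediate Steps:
Y = -372 (Y = 4*(-93) = -372)
(-179 + (2046 - 12)/(o(-11) - 838))/(2559 - 14*Y) = (-179 + (2046 - 12)/(-11 - 838))/(2559 - 14*(-372)) = (-179 + 2034/(-849))/(2559 + 5208) = (-179 + 2034*(-1/849))/7767 = (-179 - 678/283)*(1/7767) = -51335/283*1/7767 = -51335/2198061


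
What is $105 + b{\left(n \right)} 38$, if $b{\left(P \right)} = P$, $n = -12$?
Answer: $-351$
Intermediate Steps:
$105 + b{\left(n \right)} 38 = 105 - 456 = -351$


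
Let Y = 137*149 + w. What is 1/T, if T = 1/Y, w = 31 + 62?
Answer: 20506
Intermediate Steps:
w = 93
Y = 20506 (Y = 137*149 + 93 = 20413 + 93 = 20506)
T = 1/20506 ≈ 4.8766e-5
1/T = 1/(1/20506) = 20506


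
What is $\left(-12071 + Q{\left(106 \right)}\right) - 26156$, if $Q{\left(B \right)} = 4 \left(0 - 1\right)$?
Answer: $-38231$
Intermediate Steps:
$Q{\left(B \right)} = -4$ ($Q{\left(B \right)} = 4 \left(-1\right) = -4$)
$\left(-12071 + Q{\left(106 \right)}\right) - 26156 = \left(-12071 - 4\right) - 26156 = -12075 - 26156 = -38231$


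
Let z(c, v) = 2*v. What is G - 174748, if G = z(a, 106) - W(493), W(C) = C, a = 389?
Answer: -175029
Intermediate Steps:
G = -281 (G = 2*106 - 1*493 = 212 - 493 = -281)
G - 174748 = -281 - 174748 = -175029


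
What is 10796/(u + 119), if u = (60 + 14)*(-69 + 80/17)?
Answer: -183532/78859 ≈ -2.3273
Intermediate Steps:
u = -80882/17 (u = 74*(-69 + 80*(1/17)) = 74*(-69 + 80/17) = 74*(-1093/17) = -80882/17 ≈ -4757.8)
10796/(u + 119) = 10796/(-80882/17 + 119) = 10796/(-78859/17) = 10796*(-17/78859) = -183532/78859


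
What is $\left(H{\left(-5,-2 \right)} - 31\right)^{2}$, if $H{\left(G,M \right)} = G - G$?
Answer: $961$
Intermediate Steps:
$H{\left(G,M \right)} = 0$
$\left(H{\left(-5,-2 \right)} - 31\right)^{2} = \left(0 - 31\right)^{2} = \left(-31\right)^{2} = 961$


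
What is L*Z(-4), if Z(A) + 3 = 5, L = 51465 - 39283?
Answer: 24364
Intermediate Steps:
L = 12182
Z(A) = 2 (Z(A) = -3 + 5 = 2)
L*Z(-4) = 12182*2 = 24364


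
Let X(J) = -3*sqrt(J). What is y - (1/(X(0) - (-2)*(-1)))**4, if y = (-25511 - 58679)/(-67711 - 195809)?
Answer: 1693/6588 ≈ 0.25698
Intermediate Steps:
y = 8419/26352 (y = -84190/(-263520) = -84190*(-1/263520) = 8419/26352 ≈ 0.31948)
y - (1/(X(0) - (-2)*(-1)))**4 = 8419/26352 - (1/(-3*sqrt(0) - (-2)*(-1)))**4 = 8419/26352 - (1/(-3*0 - 1*2))**4 = 8419/26352 - (1/(0 - 2))**4 = 8419/26352 - (1/(-2))**4 = 8419/26352 - (-1/2)**4 = 8419/26352 - 1*1/16 = 8419/26352 - 1/16 = 1693/6588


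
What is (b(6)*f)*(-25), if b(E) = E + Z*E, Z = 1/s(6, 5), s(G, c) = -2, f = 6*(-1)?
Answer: 450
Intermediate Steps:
f = -6
Z = -1/2 (Z = 1/(-2) = -1/2 ≈ -0.50000)
b(E) = E/2 (b(E) = E - E/2 = E/2)
(b(6)*f)*(-25) = (((1/2)*6)*(-6))*(-25) = (3*(-6))*(-25) = -18*(-25) = 450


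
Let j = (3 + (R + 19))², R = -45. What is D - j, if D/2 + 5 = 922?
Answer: 1305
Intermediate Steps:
j = 529 (j = (3 + (-45 + 19))² = (3 - 26)² = (-23)² = 529)
D = 1834 (D = -10 + 2*922 = -10 + 1844 = 1834)
D - j = 1834 - 1*529 = 1834 - 529 = 1305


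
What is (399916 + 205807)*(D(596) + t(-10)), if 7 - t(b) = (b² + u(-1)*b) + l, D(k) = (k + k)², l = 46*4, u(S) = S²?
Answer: 860488276631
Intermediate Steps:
l = 184
D(k) = 4*k² (D(k) = (2*k)² = 4*k²)
t(b) = -177 - b - b² (t(b) = 7 - ((b² + (-1)²*b) + 184) = 7 - ((b² + 1*b) + 184) = 7 - ((b² + b) + 184) = 7 - ((b + b²) + 184) = 7 - (184 + b + b²) = 7 + (-184 - b - b²) = -177 - b - b²)
(399916 + 205807)*(D(596) + t(-10)) = (399916 + 205807)*(4*596² + (-177 - 1*(-10) - 1*(-10)²)) = 605723*(4*355216 + (-177 + 10 - 1*100)) = 605723*(1420864 + (-177 + 10 - 100)) = 605723*(1420864 - 267) = 605723*1420597 = 860488276631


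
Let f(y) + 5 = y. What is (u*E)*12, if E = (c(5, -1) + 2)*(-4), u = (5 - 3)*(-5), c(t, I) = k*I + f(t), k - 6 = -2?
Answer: -960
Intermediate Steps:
k = 4 (k = 6 - 2 = 4)
f(y) = -5 + y
c(t, I) = -5 + t + 4*I (c(t, I) = 4*I + (-5 + t) = -5 + t + 4*I)
u = -10 (u = 2*(-5) = -10)
E = 8 (E = ((-5 + 5 + 4*(-1)) + 2)*(-4) = ((-5 + 5 - 4) + 2)*(-4) = (-4 + 2)*(-4) = -2*(-4) = 8)
(u*E)*12 = -10*8*12 = -80*12 = -960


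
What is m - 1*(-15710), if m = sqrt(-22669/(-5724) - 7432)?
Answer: 15710 + I*sqrt(6760377741)/954 ≈ 15710.0 + 86.186*I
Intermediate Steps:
m = I*sqrt(6760377741)/954 (m = sqrt(-22669*(-1/5724) - 7432) = sqrt(22669/5724 - 7432) = sqrt(-42518099/5724) = I*sqrt(6760377741)/954 ≈ 86.186*I)
m - 1*(-15710) = I*sqrt(6760377741)/954 - 1*(-15710) = I*sqrt(6760377741)/954 + 15710 = 15710 + I*sqrt(6760377741)/954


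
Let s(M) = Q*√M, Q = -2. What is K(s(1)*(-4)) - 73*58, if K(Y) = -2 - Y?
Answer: -4244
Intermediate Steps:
s(M) = -2*√M
K(s(1)*(-4)) - 73*58 = (-2 - (-2*√1)*(-4)) - 73*58 = (-2 - (-2*1)*(-4)) - 4234 = (-2 - (-2)*(-4)) - 4234 = (-2 - 1*8) - 4234 = (-2 - 8) - 4234 = -10 - 4234 = -4244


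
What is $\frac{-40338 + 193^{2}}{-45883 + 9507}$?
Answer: $\frac{3089}{36376} \approx 0.084919$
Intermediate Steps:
$\frac{-40338 + 193^{2}}{-45883 + 9507} = \frac{-40338 + 37249}{-36376} = \left(-3089\right) \left(- \frac{1}{36376}\right) = \frac{3089}{36376}$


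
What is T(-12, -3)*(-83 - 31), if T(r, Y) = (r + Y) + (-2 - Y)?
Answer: 1596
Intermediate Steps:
T(r, Y) = -2 + r (T(r, Y) = (Y + r) + (-2 - Y) = -2 + r)
T(-12, -3)*(-83 - 31) = (-2 - 12)*(-83 - 31) = -14*(-114) = 1596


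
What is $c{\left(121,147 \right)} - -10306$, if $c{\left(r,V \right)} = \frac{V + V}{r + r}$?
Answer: $\frac{1247173}{121} \approx 10307.0$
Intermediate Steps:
$c{\left(r,V \right)} = \frac{V}{r}$ ($c{\left(r,V \right)} = \frac{2 V}{2 r} = 2 V \frac{1}{2 r} = \frac{V}{r}$)
$c{\left(121,147 \right)} - -10306 = \frac{147}{121} - -10306 = 147 \cdot \frac{1}{121} + 10306 = \frac{147}{121} + 10306 = \frac{1247173}{121}$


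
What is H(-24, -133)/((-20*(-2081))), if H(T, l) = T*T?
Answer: 144/10405 ≈ 0.013839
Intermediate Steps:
H(T, l) = T**2
H(-24, -133)/((-20*(-2081))) = (-24)**2/((-20*(-2081))) = 576/41620 = 576*(1/41620) = 144/10405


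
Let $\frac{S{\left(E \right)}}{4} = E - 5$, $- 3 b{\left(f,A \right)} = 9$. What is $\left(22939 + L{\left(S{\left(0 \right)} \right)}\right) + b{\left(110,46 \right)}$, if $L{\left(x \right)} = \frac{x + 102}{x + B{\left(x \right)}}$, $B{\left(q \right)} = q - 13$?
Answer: $\frac{1215526}{53} \approx 22934.0$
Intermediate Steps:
$b{\left(f,A \right)} = -3$ ($b{\left(f,A \right)} = \left(- \frac{1}{3}\right) 9 = -3$)
$S{\left(E \right)} = -20 + 4 E$ ($S{\left(E \right)} = 4 \left(E - 5\right) = 4 \left(-5 + E\right) = -20 + 4 E$)
$B{\left(q \right)} = -13 + q$
$L{\left(x \right)} = \frac{102 + x}{-13 + 2 x}$ ($L{\left(x \right)} = \frac{x + 102}{x + \left(-13 + x\right)} = \frac{102 + x}{-13 + 2 x}$)
$\left(22939 + L{\left(S{\left(0 \right)} \right)}\right) + b{\left(110,46 \right)} = \left(22939 + \frac{102 + \left(-20 + 4 \cdot 0\right)}{-13 + 2 \left(-20 + 4 \cdot 0\right)}\right) - 3 = \left(22939 + \frac{102 + \left(-20 + 0\right)}{-13 + 2 \left(-20 + 0\right)}\right) - 3 = \left(22939 + \frac{102 - 20}{-13 + 2 \left(-20\right)}\right) - 3 = \left(22939 + \frac{1}{-13 - 40} \cdot 82\right) - 3 = \left(22939 + \frac{1}{-53} \cdot 82\right) - 3 = \left(22939 - \frac{82}{53}\right) - 3 = \frac{1215685}{53} - 3 = \frac{1215526}{53}$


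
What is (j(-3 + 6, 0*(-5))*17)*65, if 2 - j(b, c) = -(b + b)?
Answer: 8840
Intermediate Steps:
j(b, c) = 2 + 2*b (j(b, c) = 2 - (-1)*(b + b) = 2 - (-1)*2*b = 2 - (-2)*b = 2 + 2*b)
(j(-3 + 6, 0*(-5))*17)*65 = ((2 + 2*(-3 + 6))*17)*65 = ((2 + 2*3)*17)*65 = ((2 + 6)*17)*65 = (8*17)*65 = 136*65 = 8840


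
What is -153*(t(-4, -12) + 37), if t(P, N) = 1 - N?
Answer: -7650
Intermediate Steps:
-153*(t(-4, -12) + 37) = -153*((1 - 1*(-12)) + 37) = -153*((1 + 12) + 37) = -153*(13 + 37) = -153*50 = -7650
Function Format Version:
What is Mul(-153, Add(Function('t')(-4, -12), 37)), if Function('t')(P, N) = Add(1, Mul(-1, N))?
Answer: -7650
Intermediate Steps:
Mul(-153, Add(Function('t')(-4, -12), 37)) = Mul(-153, Add(Add(1, Mul(-1, -12)), 37)) = Mul(-153, Add(Add(1, 12), 37)) = Mul(-153, Add(13, 37)) = Mul(-153, 50) = -7650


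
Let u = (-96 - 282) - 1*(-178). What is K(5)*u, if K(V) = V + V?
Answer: -2000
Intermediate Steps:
K(V) = 2*V
u = -200 (u = -378 + 178 = -200)
K(5)*u = (2*5)*(-200) = 10*(-200) = -2000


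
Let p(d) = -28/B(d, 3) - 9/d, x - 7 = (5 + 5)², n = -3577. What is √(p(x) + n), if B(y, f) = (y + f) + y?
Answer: 4*I*√2459890517/3317 ≈ 59.81*I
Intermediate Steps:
B(y, f) = f + 2*y (B(y, f) = (f + y) + y = f + 2*y)
x = 107 (x = 7 + (5 + 5)² = 7 + 10² = 7 + 100 = 107)
p(d) = -28/(3 + 2*d) - 9/d
√(p(x) + n) = √((-27 - 46*107)/(107*(3 + 2*107)) - 3577) = √((-27 - 4922)/(107*(3 + 214)) - 3577) = √((1/107)*(-4949)/217 - 3577) = √((1/107)*(1/217)*(-4949) - 3577) = √(-707/3317 - 3577) = √(-11865616/3317) = 4*I*√2459890517/3317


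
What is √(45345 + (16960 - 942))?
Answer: √61363 ≈ 247.72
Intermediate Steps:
√(45345 + (16960 - 942)) = √(45345 + 16018) = √61363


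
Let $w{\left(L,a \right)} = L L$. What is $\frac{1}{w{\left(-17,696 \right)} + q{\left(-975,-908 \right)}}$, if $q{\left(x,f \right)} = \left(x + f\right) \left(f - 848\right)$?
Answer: $\frac{1}{3306837} \approx 3.024 \cdot 10^{-7}$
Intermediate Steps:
$w{\left(L,a \right)} = L^{2}$
$q{\left(x,f \right)} = \left(-848 + f\right) \left(f + x\right)$ ($q{\left(x,f \right)} = \left(f + x\right) \left(-848 + f\right) = \left(-848 + f\right) \left(f + x\right)$)
$\frac{1}{w{\left(-17,696 \right)} + q{\left(-975,-908 \right)}} = \frac{1}{\left(-17\right)^{2} - \left(-2482084 - 824464\right)} = \frac{1}{289 + \left(824464 + 769984 + 826800 + 885300\right)} = \frac{1}{289 + 3306548} = \frac{1}{3306837}$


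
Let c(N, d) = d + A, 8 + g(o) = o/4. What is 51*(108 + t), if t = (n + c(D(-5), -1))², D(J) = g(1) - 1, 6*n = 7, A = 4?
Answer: 76721/12 ≈ 6393.4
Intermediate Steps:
n = 7/6 (n = (⅙)*7 = 7/6 ≈ 1.1667)
g(o) = -8 + o/4
D(J) = -35/4 (D(J) = (-8 + (¼)*1) - 1 = (-8 + ¼) - 1 = -31/4 - 1 = -35/4)
c(N, d) = 4 + d (c(N, d) = d + 4 = 4 + d)
t = 625/36 (t = (7/6 + (4 - 1))² = (7/6 + 3)² = (25/6)² = 625/36 ≈ 17.361)
51*(108 + t) = 51*(108 + 625/36) = 51*(4513/36) = 76721/12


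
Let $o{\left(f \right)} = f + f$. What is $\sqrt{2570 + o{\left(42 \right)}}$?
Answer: $\sqrt{2654} \approx 51.517$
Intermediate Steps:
$o{\left(f \right)} = 2 f$
$\sqrt{2570 + o{\left(42 \right)}} = \sqrt{2570 + 2 \cdot 42} = \sqrt{2570 + 84} = \sqrt{2654}$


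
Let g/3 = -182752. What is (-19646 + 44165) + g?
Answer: -523737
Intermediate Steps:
g = -548256 (g = 3*(-182752) = -548256)
(-19646 + 44165) + g = (-19646 + 44165) - 548256 = 24519 - 548256 = -523737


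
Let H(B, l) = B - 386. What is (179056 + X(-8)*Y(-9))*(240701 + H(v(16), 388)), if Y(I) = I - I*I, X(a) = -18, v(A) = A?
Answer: 43422043756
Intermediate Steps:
H(B, l) = -386 + B
Y(I) = I - I²
(179056 + X(-8)*Y(-9))*(240701 + H(v(16), 388)) = (179056 - (-162)*(1 - 1*(-9)))*(240701 + (-386 + 16)) = (179056 - (-162)*(1 + 9))*(240701 - 370) = (179056 - (-162)*10)*240331 = (179056 - 18*(-90))*240331 = (179056 + 1620)*240331 = 180676*240331 = 43422043756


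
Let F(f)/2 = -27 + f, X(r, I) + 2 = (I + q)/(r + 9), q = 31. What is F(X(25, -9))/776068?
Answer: -241/3298289 ≈ -7.3068e-5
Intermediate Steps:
X(r, I) = -2 + (31 + I)/(9 + r) (X(r, I) = -2 + (I + 31)/(r + 9) = -2 + (31 + I)/(9 + r))
F(f) = -54 + 2*f (F(f) = 2*(-27 + f) = -54 + 2*f)
F(X(25, -9))/776068 = (-54 + 2*((13 - 9 - 2*25)/(9 + 25)))/776068 = (-54 + 2*((13 - 9 - 50)/34))*(1/776068) = (-54 + 2*((1/34)*(-46)))*(1/776068) = (-54 + 2*(-23/17))*(1/776068) = (-54 - 46/17)*(1/776068) = -964/17*1/776068 = -241/3298289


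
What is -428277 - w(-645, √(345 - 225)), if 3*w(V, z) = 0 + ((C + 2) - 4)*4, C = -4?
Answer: -428269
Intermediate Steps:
w(V, z) = -8 (w(V, z) = (0 + ((-4 + 2) - 4)*4)/3 = (0 + (-2 - 4)*4)/3 = (0 - 6*4)/3 = (0 - 24)/3 = (⅓)*(-24) = -8)
-428277 - w(-645, √(345 - 225)) = -428277 - 1*(-8) = -428277 + 8 = -428269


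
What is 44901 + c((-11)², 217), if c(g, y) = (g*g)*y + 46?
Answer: 3222044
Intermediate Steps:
c(g, y) = 46 + y*g² (c(g, y) = g²*y + 46 = y*g² + 46 = 46 + y*g²)
44901 + c((-11)², 217) = 44901 + (46 + 217*((-11)²)²) = 44901 + (46 + 217*121²) = 44901 + (46 + 217*14641) = 44901 + (46 + 3177097) = 44901 + 3177143 = 3222044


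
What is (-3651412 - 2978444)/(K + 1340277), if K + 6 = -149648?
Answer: -6629856/1190623 ≈ -5.5684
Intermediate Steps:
K = -149654 (K = -6 - 149648 = -149654)
(-3651412 - 2978444)/(K + 1340277) = (-3651412 - 2978444)/(-149654 + 1340277) = -6629856/1190623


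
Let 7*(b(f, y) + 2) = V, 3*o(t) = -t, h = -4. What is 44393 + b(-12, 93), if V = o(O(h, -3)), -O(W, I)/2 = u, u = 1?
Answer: 932213/21 ≈ 44391.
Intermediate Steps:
O(W, I) = -2 (O(W, I) = -2*1 = -2)
o(t) = -t/3 (o(t) = (-t)/3 = -t/3)
V = ⅔ (V = -⅓*(-2) = ⅔ ≈ 0.66667)
b(f, y) = -40/21 (b(f, y) = -2 + (⅐)*(⅔) = -2 + 2/21 = -40/21)
44393 + b(-12, 93) = 44393 - 40/21 = 932213/21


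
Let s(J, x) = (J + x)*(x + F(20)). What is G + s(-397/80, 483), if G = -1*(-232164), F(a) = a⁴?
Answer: 6155924489/80 ≈ 7.6949e+7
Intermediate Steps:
s(J, x) = (160000 + x)*(J + x) (s(J, x) = (J + x)*(x + 20⁴) = (J + x)*(x + 160000) = (J + x)*(160000 + x) = (160000 + x)*(J + x))
G = 232164
G + s(-397/80, 483) = 232164 + (483² + 160000*(-397/80) + 160000*483 - 397/80*483) = 232164 + (233289 + 160000*(-397*1/80) + 77280000 - 397*1/80*483) = 232164 + (233289 + 160000*(-397/80) + 77280000 - 397/80*483) = 232164 + (233289 - 794000 + 77280000 - 191751/80) = 232164 + 6137351369/80 = 6155924489/80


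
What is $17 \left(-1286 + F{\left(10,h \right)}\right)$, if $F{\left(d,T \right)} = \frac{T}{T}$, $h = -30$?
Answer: $-21845$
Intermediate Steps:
$F{\left(d,T \right)} = 1$
$17 \left(-1286 + F{\left(10,h \right)}\right) = 17 \left(-1286 + 1\right) = 17 \left(-1285\right) = -21845$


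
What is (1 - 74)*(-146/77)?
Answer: 10658/77 ≈ 138.42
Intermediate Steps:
(1 - 74)*(-146/77) = -(-10658)/77 = -73*(-146/77) = 10658/77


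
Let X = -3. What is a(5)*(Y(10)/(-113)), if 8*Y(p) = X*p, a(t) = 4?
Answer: 15/113 ≈ 0.13274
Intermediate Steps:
Y(p) = -3*p/8 (Y(p) = (-3*p)/8 = -3*p/8)
a(5)*(Y(10)/(-113)) = 4*(-3/8*10/(-113)) = 4*(-15/4*(-1/113)) = 4*(15/452) = 15/113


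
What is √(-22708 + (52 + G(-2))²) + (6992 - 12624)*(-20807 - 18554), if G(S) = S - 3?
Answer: 221681152 + I*√20499 ≈ 2.2168e+8 + 143.17*I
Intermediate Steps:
G(S) = -3 + S
√(-22708 + (52 + G(-2))²) + (6992 - 12624)*(-20807 - 18554) = √(-22708 + (52 + (-3 - 2))²) + (6992 - 12624)*(-20807 - 18554) = √(-22708 + (52 - 5)²) - 5632*(-39361) = √(-22708 + 47²) + 221681152 = √(-22708 + 2209) + 221681152 = √(-20499) + 221681152 = I*√20499 + 221681152 = 221681152 + I*√20499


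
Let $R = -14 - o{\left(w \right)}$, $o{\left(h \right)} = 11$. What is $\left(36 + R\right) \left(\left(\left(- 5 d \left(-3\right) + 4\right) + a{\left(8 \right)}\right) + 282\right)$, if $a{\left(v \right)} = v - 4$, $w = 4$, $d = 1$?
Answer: $3355$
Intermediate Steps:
$a{\left(v \right)} = -4 + v$
$R = -25$ ($R = -14 - 11 = -25$)
$\left(36 + R\right) \left(\left(\left(- 5 d \left(-3\right) + 4\right) + a{\left(8 \right)}\right) + 282\right) = \left(36 - 25\right) \left(\left(\left(\left(-5\right) 1 \left(-3\right) + 4\right) + \left(-4 + 8\right)\right) + 282\right) = 11 \left(\left(\left(\left(-5\right) \left(-3\right) + 4\right) + 4\right) + 282\right) = 11 \left(\left(\left(15 + 4\right) + 4\right) + 282\right) = 11 \left(\left(19 + 4\right) + 282\right) = 11 \left(23 + 282\right) = 11 \cdot 305 = 3355$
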